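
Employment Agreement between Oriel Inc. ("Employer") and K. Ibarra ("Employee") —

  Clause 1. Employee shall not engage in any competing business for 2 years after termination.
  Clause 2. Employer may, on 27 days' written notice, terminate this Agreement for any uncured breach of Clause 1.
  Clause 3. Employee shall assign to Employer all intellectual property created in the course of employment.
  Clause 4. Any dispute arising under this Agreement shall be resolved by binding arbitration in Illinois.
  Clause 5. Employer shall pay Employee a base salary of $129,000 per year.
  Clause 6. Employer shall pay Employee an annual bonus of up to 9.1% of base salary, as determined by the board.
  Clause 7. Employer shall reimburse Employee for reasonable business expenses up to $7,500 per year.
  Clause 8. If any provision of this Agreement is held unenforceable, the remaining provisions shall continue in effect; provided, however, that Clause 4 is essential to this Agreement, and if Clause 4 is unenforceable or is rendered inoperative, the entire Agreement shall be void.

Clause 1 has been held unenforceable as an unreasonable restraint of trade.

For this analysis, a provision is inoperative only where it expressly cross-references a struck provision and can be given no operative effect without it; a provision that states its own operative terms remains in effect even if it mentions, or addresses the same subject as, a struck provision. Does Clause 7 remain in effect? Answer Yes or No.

Yes

Clause 1 is struck. Clause 2 has no operative effect of its own apart from Clause 1 and is therefore inoperative. Clause 8 makes Clause 4 an essential term, but Clause 4 is unaffected, so the severability proviso in Clause 8 preserves the remaining provisions. Clause 3, Clause 4, Clause 5, Clause 6, Clause 7, and Clause 8 remain in effect. Clause 7 is among the surviving provisions, so the answer is yes.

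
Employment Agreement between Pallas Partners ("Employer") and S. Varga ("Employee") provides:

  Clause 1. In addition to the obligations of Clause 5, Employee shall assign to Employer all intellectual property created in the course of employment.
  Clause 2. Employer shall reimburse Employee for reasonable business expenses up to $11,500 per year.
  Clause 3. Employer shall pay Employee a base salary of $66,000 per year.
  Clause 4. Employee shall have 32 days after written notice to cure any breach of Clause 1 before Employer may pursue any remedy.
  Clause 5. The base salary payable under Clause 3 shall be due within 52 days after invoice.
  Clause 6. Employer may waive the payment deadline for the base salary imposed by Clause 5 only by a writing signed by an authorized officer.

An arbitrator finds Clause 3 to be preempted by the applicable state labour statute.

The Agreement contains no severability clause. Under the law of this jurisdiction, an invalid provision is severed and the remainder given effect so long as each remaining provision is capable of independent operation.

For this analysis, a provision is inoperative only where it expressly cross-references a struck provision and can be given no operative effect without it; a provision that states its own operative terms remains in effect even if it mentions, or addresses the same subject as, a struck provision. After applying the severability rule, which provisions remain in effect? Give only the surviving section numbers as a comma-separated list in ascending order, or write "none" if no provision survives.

1, 2, 4

Clause 3 is struck. Clause 5 does nothing except set the payment deadline for the base salary by reference to Clause 3; with Clause 3 gone it has no independent effect and is inoperative. Clause 6 operates only by reference to Clause 5, so it falls with Clause 5. Although Clause 1 refers to Clause 5, its operative terms do not depend on Clause 5, so it remains in effect. With no severability clause, the stated default rule severs what cannot stand and enforces each remaining provision that can operate on its own. Clause 1, Clause 2, and Clause 4 remain in effect.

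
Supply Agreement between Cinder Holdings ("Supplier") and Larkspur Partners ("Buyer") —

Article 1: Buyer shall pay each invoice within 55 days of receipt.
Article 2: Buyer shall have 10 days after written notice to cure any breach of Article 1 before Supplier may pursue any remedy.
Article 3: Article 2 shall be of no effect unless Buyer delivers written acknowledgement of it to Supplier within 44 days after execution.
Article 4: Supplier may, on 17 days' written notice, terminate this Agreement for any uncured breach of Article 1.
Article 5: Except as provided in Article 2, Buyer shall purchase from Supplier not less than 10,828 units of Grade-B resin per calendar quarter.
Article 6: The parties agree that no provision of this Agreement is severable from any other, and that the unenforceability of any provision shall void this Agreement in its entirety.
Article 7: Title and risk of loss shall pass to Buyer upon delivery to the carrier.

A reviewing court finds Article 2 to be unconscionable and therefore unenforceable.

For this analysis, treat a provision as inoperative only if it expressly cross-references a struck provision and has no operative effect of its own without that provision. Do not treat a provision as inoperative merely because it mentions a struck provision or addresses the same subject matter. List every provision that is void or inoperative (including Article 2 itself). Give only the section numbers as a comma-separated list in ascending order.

1, 2, 3, 4, 5, 6, 7

Article 2 is struck. The only function of Article 3 is the acknowledgement condition for Article 2, so it cannot stand once Article 2 is removed. Article 6 provides that the Agreement is not severable, so the invalidity of any one provision voids the entire Agreement. No provision of the Agreement survives.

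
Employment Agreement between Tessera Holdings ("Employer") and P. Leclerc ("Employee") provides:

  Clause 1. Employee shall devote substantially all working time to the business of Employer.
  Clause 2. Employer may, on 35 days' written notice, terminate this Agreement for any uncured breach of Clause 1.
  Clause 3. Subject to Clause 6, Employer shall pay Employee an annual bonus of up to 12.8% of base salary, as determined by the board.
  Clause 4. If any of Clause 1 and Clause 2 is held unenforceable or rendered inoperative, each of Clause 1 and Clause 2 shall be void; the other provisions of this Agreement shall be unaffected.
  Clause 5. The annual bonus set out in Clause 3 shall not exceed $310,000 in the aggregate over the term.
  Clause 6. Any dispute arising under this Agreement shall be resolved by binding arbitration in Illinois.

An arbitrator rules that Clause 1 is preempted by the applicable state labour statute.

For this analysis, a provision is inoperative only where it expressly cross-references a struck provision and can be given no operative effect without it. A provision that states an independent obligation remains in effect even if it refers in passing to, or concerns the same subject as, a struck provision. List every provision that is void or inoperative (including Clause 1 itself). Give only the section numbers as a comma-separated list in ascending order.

Clause 1 is struck. The only function of Clause 2 is the termination right for breach of Clause 1, so it cannot stand once Clause 1 is removed. Clause 4 declares Clause 1 and Clause 2 mutually dependent; since one of them has fallen, all of them are of no effect. The remainder continues in force under Clause 4. That leaves Clause 3, Clause 4, Clause 5, and Clause 6 in effect.

1, 2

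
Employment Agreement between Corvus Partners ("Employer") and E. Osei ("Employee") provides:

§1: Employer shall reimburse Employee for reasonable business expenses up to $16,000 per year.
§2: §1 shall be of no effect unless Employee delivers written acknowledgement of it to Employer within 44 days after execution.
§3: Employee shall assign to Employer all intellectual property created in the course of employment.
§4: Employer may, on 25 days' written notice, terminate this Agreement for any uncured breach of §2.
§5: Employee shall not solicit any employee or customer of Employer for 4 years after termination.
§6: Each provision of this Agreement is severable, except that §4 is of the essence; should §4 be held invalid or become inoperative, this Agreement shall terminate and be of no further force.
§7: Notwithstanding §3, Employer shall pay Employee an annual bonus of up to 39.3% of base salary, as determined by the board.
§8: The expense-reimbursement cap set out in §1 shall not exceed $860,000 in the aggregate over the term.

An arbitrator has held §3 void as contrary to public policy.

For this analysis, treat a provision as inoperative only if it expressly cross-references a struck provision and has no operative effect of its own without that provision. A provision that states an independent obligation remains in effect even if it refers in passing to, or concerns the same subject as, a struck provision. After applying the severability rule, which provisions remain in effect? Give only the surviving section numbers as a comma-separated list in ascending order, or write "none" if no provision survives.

§3 is struck. §7 mentions §3 but its own obligation stands independently of §3, so §7 is not affected. No other provision's operative terms depend on §3. §6 makes §4 an essential term, but §4 is unaffected, so the severability proviso in §6 preserves the remaining provisions. That leaves §1, §2, §4, §5, §6, §7, and §8 in effect.

1, 2, 4, 5, 6, 7, 8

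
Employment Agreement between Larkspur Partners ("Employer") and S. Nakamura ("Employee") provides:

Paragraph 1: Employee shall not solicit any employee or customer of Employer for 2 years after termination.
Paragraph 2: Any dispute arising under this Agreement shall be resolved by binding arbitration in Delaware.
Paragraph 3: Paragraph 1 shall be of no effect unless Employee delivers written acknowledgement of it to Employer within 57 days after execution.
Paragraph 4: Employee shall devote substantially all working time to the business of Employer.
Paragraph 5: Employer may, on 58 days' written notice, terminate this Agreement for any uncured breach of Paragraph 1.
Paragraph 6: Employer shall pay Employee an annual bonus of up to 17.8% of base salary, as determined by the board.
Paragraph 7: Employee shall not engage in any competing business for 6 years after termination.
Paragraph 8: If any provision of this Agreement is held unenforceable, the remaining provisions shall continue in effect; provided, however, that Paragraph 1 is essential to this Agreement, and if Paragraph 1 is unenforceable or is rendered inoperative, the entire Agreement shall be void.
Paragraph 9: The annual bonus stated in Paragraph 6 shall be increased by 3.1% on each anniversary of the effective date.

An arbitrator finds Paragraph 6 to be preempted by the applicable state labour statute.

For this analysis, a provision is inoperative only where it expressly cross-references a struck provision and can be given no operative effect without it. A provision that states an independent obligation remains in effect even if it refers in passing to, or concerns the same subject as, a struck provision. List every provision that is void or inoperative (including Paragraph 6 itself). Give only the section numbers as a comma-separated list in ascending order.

6, 9

Paragraph 6 is struck. Paragraph 9 has no operative effect of its own apart from Paragraph 6 and is therefore inoperative. Paragraph 8 makes Paragraph 1 an essential term, but Paragraph 1 is unaffected, so the severability proviso in Paragraph 8 preserves the remaining provisions. That leaves Paragraph 1, Paragraph 2, Paragraph 3, Paragraph 4, Paragraph 5, Paragraph 7, and Paragraph 8 in effect.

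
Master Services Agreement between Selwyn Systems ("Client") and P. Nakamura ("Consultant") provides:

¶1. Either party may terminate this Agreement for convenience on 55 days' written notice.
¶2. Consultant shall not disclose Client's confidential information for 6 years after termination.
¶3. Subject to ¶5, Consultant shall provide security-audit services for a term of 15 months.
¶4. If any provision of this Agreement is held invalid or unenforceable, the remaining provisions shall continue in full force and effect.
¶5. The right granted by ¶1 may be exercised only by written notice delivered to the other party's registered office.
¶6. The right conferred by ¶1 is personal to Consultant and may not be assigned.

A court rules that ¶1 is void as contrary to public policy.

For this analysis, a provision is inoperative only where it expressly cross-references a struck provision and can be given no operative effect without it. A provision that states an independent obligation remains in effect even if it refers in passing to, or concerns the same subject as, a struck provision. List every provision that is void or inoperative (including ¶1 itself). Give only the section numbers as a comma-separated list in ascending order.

1, 5, 6

¶1 is struck. ¶5 operates only by reference to ¶1, so it falls with ¶1. ¶6 merely fixes the non-assignment of ¶1; with ¶1 gone it has nothing to operate on and falls away. ¶3 mentions ¶5 but its own obligation stands independently of ¶5, so ¶3 is not affected. Under the severability clause in ¶4, the remaining provisions continue in force. That leaves ¶2, ¶3, and ¶4 in effect.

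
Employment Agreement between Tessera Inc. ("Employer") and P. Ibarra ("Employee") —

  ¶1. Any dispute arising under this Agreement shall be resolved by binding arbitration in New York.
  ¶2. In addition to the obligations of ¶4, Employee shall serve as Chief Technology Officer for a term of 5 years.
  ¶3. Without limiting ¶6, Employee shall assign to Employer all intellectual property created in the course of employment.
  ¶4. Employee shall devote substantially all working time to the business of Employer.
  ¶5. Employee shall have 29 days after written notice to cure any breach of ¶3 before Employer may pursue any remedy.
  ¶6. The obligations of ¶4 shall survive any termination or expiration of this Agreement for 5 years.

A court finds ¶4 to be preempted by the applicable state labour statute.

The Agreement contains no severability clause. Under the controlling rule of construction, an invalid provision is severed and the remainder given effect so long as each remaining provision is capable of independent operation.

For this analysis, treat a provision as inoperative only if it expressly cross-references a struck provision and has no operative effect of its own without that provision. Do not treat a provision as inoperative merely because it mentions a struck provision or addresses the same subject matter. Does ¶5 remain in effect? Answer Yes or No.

¶4 is struck. ¶6 has no operative effect of its own apart from ¶4 and is therefore inoperative. ¶2 mentions ¶4 but its own obligation stands independently of ¶4, so ¶2 is not affected. Although ¶3 refers to ¶6, its operative terms do not depend on ¶6, so it remains in effect. Under the stated default rule, only provisions that cannot operate independently fall away; the rest are enforced. ¶1, ¶2, ¶3, and ¶5 remain in effect. ¶5 is among the surviving provisions, so the answer is yes.

Yes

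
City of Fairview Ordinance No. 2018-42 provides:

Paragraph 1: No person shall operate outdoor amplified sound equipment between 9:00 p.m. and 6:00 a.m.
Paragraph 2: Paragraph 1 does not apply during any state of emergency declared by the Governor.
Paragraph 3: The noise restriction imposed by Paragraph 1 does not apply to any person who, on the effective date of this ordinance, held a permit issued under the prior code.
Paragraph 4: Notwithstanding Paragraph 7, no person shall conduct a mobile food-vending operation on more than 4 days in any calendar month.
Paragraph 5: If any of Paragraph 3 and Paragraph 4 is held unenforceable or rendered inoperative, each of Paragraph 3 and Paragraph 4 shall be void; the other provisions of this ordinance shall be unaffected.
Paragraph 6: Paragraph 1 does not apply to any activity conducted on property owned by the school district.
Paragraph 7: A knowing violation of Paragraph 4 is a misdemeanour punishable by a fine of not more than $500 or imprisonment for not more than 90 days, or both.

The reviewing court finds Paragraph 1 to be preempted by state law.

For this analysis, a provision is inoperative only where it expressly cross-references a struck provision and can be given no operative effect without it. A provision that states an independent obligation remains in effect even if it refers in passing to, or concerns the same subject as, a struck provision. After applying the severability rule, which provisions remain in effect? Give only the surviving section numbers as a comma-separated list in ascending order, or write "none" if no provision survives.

Paragraph 1 is struck. Paragraph 2 operates only by reference to Paragraph 1, so it falls with Paragraph 1. Paragraph 3 merely fixes the grandfather exemption from Paragraph 1; with Paragraph 1 gone it has nothing to operate on and falls away. Paragraph 6 has no operative effect of its own apart from Paragraph 1 and is therefore inoperative. Paragraph 5 declares Paragraph 3 and Paragraph 4 mutually dependent; since one of them has fallen, all of them are of no effect. That brings down Paragraph 4 as well. Paragraph 7 in turn depends solely on a provision now struck and likewise falls. The remainder continues in force under Paragraph 5. Only Paragraph 5 remains in effect.

5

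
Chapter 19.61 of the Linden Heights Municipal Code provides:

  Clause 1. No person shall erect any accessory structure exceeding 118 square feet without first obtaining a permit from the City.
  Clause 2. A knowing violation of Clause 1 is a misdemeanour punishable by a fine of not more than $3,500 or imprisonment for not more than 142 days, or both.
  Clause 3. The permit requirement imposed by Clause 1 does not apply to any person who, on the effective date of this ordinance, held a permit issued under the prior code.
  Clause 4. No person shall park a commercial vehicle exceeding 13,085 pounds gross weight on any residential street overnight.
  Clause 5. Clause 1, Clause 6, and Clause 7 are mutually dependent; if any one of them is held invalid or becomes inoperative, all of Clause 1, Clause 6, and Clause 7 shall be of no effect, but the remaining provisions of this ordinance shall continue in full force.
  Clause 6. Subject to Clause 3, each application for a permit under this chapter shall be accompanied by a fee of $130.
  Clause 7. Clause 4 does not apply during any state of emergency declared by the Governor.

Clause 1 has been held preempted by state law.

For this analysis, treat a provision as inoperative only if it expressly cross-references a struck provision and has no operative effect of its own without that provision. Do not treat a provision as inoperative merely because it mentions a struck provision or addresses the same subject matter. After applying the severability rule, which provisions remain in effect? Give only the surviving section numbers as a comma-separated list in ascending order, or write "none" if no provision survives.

Clause 1 is struck. Clause 2 operates only by reference to Clause 1, so it falls with Clause 1. The only function of Clause 3 is the grandfather exemption from Clause 1, so it cannot stand once Clause 1 is removed. Clause 5 declares Clause 1, Clause 6, and Clause 7 mutually dependent; since one of them has fallen, all of them are of no effect. That brings down Clause 6 and Clause 7 as well. The remainder continues in force under Clause 5. That leaves Clause 4 and Clause 5 in effect.

4, 5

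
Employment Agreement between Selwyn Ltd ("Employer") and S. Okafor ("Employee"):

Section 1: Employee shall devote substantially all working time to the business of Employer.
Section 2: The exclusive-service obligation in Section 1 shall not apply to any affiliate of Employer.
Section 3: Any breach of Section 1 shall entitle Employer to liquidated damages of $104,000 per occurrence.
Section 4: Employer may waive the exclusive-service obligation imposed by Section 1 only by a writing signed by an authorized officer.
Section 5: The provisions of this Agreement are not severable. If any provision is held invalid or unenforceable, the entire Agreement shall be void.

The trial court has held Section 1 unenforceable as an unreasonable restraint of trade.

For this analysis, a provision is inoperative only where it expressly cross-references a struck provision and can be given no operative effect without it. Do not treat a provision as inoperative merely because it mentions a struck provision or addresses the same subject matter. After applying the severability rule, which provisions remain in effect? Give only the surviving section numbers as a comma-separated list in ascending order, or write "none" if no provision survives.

none

Section 1 is struck. Section 2 operates only by reference to Section 1, so it falls with Section 1. The whole of Section 3 is the liquidated-damages amount, defined by reference to Section 1, so Section 3 cannot stand once Section 1 is removed. Section 4 operates only by reference to Section 1, so it falls with Section 1. Section 5 provides that the Agreement is not severable, so the invalidity of any one provision voids the entire Agreement. No provision of the Agreement survives.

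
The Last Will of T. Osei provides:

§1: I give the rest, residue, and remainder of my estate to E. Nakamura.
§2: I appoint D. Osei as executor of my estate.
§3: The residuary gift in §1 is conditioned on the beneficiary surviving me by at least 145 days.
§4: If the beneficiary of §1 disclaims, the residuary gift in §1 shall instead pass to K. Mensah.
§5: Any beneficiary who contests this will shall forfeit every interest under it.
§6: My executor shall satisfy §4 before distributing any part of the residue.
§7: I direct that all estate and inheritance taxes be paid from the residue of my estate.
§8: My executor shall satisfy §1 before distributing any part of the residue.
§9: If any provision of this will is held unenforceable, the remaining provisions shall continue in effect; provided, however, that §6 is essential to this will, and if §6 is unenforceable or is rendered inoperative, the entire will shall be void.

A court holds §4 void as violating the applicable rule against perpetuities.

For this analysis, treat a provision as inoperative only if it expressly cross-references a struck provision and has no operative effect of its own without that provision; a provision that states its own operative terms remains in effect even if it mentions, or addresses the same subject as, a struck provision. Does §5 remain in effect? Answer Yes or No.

§4 is struck. §6 operates only by reference to §4, so it falls with §4. §9 makes §6 an essential term, and §6 has been rendered inoperative by the cascade; under §9, the entire will is therefore void. No provision of the will survives. §5 is among the inoperative provisions, so the answer is no.

No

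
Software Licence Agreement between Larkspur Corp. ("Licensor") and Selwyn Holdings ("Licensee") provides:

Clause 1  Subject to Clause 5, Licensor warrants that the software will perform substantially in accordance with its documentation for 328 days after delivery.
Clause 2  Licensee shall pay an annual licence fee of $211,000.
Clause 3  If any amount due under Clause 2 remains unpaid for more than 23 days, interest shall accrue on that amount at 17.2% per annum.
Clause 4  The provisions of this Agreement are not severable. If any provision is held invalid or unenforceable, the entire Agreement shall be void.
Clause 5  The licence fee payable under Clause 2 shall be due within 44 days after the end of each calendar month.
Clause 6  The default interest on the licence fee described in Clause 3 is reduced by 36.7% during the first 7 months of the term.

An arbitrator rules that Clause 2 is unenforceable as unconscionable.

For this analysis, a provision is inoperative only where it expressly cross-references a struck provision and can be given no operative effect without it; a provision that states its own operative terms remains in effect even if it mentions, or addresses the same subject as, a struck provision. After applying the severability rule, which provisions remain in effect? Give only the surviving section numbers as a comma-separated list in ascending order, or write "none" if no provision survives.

none

Clause 2 is struck. The whole of Clause 3 is the default interest on the licence fee, defined by reference to Clause 2, so Clause 3 cannot stand once Clause 2 is removed. Clause 5 has no operative effect of its own apart from Clause 2 and is therefore inoperative. Clause 6 has no operative effect of its own apart from Clause 3 and is therefore inoperative. Clause 4 provides that the Agreement is not severable, so the invalidity of any one provision voids the entire Agreement. No provision of the Agreement survives.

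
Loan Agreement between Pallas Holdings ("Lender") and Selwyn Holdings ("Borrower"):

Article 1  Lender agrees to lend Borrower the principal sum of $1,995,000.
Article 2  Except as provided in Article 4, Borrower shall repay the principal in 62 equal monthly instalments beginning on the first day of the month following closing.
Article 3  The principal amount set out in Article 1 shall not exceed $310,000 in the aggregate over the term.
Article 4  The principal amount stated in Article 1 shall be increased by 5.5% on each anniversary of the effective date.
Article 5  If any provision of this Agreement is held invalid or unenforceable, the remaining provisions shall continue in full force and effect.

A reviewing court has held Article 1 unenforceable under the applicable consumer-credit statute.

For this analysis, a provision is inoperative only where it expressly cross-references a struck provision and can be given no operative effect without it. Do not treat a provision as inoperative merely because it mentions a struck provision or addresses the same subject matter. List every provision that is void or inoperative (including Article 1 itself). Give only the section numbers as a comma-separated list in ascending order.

Article 1 is struck. The whole of Article 3 is the aggregate cap on the principal amount, defined by reference to Article 1, so Article 3 cannot stand once Article 1 is removed. Article 4 has no operative effect of its own apart from Article 1 and is therefore inoperative. Article 2 mentions Article 4 but its own obligation stands independently of Article 4, so Article 2 is not affected. Under the severability clause in Article 5, the remaining provisions continue in force. The provisions still in force are Article 2 and Article 5.

1, 3, 4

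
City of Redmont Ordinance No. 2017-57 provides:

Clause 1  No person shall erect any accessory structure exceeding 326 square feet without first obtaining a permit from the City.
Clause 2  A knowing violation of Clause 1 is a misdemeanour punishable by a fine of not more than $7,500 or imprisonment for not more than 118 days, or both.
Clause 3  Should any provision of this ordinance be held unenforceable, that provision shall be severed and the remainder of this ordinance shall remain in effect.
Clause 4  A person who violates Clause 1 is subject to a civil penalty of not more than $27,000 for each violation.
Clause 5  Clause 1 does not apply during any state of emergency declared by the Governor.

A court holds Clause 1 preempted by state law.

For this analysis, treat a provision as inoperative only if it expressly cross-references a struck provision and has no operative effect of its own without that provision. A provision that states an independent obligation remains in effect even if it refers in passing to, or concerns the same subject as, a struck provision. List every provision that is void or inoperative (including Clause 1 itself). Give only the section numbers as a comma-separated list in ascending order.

Clause 1 is struck. Clause 2 merely fixes the criminal penalty for violating Clause 1; with Clause 1 gone it has nothing to operate on and falls away. Clause 4 has no operative effect of its own apart from Clause 1 and is therefore inoperative. Clause 5 merely fixes the emergency suspension of Clause 1; with Clause 1 gone it has nothing to operate on and falls away. Clause 3 is a severability clause and preserves every provision that can still be given independent effect. Only Clause 3 remains in effect.

1, 2, 4, 5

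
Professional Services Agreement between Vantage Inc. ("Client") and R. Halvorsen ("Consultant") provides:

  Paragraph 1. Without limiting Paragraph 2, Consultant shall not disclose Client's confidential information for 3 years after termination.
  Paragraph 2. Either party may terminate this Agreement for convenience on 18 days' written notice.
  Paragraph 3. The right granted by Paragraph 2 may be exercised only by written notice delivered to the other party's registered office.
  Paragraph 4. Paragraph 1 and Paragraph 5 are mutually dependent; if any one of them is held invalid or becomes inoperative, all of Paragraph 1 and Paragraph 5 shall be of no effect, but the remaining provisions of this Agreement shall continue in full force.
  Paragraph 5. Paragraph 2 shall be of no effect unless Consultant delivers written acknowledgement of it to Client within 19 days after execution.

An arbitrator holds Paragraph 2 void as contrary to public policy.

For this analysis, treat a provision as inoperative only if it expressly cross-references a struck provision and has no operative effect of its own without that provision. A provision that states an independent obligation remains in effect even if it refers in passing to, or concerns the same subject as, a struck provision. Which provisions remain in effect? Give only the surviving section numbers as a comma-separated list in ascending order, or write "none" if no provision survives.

4

Paragraph 2 is struck. Paragraph 3 operates only by reference to Paragraph 2, so it falls with Paragraph 2. The only function of Paragraph 5 is the acknowledgement condition for Paragraph 2, so it cannot stand once Paragraph 2 is removed. Paragraph 4 declares Paragraph 1 and Paragraph 5 mutually dependent; since one of them has fallen, all of them are of no effect. That brings down Paragraph 1 as well. The remainder continues in force under Paragraph 4. Only Paragraph 4 remains in effect.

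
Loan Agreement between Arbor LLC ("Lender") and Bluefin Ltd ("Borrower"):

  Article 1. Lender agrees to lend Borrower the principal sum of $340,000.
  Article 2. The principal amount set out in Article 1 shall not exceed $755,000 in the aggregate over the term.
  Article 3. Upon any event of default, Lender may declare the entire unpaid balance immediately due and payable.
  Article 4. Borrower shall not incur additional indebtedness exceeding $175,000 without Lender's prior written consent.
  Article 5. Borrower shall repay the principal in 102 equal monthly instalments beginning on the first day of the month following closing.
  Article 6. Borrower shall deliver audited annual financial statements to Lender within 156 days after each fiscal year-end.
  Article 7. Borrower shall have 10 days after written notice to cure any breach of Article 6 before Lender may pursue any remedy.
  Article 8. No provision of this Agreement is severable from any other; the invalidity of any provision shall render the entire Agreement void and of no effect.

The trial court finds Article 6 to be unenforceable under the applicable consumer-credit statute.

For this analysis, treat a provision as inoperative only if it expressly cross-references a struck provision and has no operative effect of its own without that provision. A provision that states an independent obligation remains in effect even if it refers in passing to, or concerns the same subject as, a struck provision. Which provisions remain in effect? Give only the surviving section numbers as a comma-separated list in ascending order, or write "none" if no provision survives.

Article 6 is struck. The only function of Article 7 is the cure period for breach of Article 6, so it cannot stand once Article 6 is removed. Article 8 provides that the Agreement is not severable, so the invalidity of any one provision voids the entire Agreement. No provision of the Agreement survives.

none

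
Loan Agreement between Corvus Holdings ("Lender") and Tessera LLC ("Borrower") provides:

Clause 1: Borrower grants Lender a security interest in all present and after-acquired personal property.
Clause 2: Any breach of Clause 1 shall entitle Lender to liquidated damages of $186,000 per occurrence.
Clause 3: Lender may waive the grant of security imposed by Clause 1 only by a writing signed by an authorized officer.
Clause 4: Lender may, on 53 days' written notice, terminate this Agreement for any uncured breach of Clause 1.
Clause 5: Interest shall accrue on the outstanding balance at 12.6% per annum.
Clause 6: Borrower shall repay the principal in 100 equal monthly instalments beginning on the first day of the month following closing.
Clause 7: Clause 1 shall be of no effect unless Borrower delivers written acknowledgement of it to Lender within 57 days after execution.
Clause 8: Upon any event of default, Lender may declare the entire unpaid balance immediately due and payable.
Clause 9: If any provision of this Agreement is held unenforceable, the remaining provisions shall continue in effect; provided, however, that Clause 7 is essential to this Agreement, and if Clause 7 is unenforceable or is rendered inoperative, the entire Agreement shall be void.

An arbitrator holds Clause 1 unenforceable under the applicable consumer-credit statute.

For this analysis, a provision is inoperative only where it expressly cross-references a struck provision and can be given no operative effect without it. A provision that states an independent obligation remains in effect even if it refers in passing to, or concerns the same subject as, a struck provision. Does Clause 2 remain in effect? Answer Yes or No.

No

Clause 1 is struck. The whole of Clause 2 is the liquidated-damages amount, defined by reference to Clause 1, so Clause 2 cannot stand once Clause 1 is removed. Clause 3 has no operative effect of its own apart from Clause 1 and is therefore inoperative. Clause 4 operates only by reference to Clause 1, so it falls with Clause 1. Clause 7 operates only by reference to Clause 1, so it falls with Clause 1. Clause 9 makes Clause 7 an essential term, and Clause 7 has been rendered inoperative by the cascade; under Clause 9, the entire Agreement is therefore void. No provision of the Agreement survives. Clause 2 is among the inoperative provisions, so the answer is no.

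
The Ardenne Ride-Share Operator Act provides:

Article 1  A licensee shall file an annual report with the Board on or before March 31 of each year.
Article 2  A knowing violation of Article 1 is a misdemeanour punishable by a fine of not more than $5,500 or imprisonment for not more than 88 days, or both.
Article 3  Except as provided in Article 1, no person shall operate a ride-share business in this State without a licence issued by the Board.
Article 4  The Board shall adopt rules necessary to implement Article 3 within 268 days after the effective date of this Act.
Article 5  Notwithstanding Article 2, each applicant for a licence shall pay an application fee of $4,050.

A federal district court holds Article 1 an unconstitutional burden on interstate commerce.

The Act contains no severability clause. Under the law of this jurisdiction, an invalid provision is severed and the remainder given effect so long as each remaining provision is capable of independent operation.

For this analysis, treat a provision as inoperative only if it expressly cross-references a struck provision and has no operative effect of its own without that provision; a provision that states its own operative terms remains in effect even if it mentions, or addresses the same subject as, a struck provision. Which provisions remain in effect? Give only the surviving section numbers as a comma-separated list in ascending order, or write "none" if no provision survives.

Article 1 is struck. Article 2 operates only by reference to Article 1, so it falls with Article 1. Although Article 3 refers to Article 1, its operative terms do not depend on Article 1, so it remains in effect. Although Article 5 refers to Article 2, its operative terms do not depend on Article 2, so it remains in effect. With no severability clause, the stated default rule severs what cannot stand and enforces each remaining provision that can operate on its own. Article 3, Article 4, and Article 5 remain in effect.

3, 4, 5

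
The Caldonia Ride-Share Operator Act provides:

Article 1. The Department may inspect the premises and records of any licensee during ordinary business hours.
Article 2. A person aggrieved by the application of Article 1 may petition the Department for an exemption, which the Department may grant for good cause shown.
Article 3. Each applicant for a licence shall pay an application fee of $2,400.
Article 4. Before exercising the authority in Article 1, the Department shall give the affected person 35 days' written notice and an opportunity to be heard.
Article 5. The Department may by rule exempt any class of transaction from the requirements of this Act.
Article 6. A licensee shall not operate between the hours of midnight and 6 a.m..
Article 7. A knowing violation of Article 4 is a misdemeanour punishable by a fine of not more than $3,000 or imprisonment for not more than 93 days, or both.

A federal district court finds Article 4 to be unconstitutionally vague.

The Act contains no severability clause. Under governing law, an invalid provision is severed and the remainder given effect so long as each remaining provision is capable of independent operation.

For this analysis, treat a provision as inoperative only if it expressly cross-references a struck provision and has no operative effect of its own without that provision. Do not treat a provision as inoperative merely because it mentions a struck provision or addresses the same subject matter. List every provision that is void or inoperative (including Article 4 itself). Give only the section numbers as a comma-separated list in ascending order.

Article 4 is struck. Article 7 merely fixes the criminal penalty for violating Article 4; with Article 4 gone it has nothing to operate on and falls away. With no severability clause, the stated default rule severs what cannot stand and enforces each remaining provision that can operate on its own. The provisions still in force are Article 1, Article 2, Article 3, Article 5, and Article 6.

4, 7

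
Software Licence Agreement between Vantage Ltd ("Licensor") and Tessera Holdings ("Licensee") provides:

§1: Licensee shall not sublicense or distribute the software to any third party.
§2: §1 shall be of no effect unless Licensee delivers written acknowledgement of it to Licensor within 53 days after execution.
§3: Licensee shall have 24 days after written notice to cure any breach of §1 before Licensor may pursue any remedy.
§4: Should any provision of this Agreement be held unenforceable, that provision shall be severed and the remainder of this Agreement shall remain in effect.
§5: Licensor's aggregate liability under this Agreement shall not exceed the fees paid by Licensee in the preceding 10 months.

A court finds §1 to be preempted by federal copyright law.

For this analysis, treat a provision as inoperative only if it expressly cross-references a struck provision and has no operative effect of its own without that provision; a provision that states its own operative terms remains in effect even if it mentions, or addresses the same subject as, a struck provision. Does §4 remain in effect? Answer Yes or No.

Yes

§1 is struck. §2 operates only by reference to §1, so it falls with §1. §3 operates only by reference to §1, so it falls with §1. Under the severability clause in §4, the remaining provisions continue in force. That leaves §4 and §5 in effect. §4 is among the surviving provisions, so the answer is yes.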